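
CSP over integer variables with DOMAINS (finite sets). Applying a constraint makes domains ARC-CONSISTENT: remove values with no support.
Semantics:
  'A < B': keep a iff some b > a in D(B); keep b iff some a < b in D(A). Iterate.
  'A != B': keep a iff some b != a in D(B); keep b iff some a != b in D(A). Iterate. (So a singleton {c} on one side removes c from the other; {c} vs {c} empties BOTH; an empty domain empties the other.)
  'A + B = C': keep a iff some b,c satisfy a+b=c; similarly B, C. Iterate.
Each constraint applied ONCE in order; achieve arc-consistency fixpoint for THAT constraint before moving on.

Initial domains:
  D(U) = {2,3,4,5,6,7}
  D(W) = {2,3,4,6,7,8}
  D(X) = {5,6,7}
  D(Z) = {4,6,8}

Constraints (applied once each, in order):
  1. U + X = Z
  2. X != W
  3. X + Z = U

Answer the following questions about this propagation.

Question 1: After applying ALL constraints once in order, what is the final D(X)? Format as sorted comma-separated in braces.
Constraint 1 (U + X = Z) on D(U)={2,3,4,5,6,7} D(X)={5,6,7} D(Z)={4,6,8}: U {2,3,4,5,6,7}->{2,3}; X {5,6,7}->{5,6}; Z {4,6,8}->{8}
Constraint 2 (X != W) on D(X)={5,6} D(W)={2,3,4,6,7,8}: no change
Constraint 3 (X + Z = U) on D(X)={5,6} D(Z)={8} D(U)={2,3}: X {5,6}->{}; Z {8}->{}; U {2,3}->{}
So after all 3 constraints: D(X) = {}

Answer: {}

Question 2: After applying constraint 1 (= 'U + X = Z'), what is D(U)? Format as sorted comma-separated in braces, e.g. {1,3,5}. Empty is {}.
Constraint 1 (U + X = Z) on D(U)={2,3,4,5,6,7} D(X)={5,6,7} D(Z)={4,6,8}: U {2,3,4,5,6,7}->{2,3}; X {5,6,7}->{5,6}; Z {4,6,8}->{8}
So after constraint 1: D(U) = {2,3}

Answer: {2,3}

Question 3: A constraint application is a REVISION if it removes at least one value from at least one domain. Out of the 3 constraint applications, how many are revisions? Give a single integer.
Constraint 1 (U + X = Z) on D(U)={2,3,4,5,6,7} D(X)={5,6,7} D(Z)={4,6,8}: U {2,3,4,5,6,7}->{2,3}; X {5,6,7}->{5,6}; Z {4,6,8}->{8} => REVISION
Constraint 2 (X != W) on D(X)={5,6} D(W)={2,3,4,6,7,8}: no change => not a revision
Constraint 3 (X + Z = U) on D(X)={5,6} D(Z)={8} D(U)={2,3}: X {5,6}->{}; Z {8}->{}; U {2,3}->{} => REVISION
Total revisions = 2

Answer: 2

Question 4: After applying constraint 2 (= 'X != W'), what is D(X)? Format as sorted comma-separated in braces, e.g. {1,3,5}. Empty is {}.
Constraint 1 (U + X = Z) on D(U)={2,3,4,5,6,7} D(X)={5,6,7} D(Z)={4,6,8}: U {2,3,4,5,6,7}->{2,3}; X {5,6,7}->{5,6}; Z {4,6,8}->{8}
Constraint 2 (X != W) on D(X)={5,6} D(W)={2,3,4,6,7,8}: no change
So after constraint 2: D(X) = {5,6}

Answer: {5,6}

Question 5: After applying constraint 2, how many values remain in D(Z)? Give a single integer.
Constraint 1 (U + X = Z) on D(U)={2,3,4,5,6,7} D(X)={5,6,7} D(Z)={4,6,8}: U {2,3,4,5,6,7}->{2,3}; X {5,6,7}->{5,6}; Z {4,6,8}->{8}
Constraint 2 (X != W) on D(X)={5,6} D(W)={2,3,4,6,7,8}: no change
So after constraint 2: D(Z)={8}, size = 1

Answer: 1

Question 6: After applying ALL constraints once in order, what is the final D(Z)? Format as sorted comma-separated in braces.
Constraint 1 (U + X = Z) on D(U)={2,3,4,5,6,7} D(X)={5,6,7} D(Z)={4,6,8}: U {2,3,4,5,6,7}->{2,3}; X {5,6,7}->{5,6}; Z {4,6,8}->{8}
Constraint 2 (X != W) on D(X)={5,6} D(W)={2,3,4,6,7,8}: no change
Constraint 3 (X + Z = U) on D(X)={5,6} D(Z)={8} D(U)={2,3}: X {5,6}->{}; Z {8}->{}; U {2,3}->{}
So after all 3 constraints: D(Z) = {}

Answer: {}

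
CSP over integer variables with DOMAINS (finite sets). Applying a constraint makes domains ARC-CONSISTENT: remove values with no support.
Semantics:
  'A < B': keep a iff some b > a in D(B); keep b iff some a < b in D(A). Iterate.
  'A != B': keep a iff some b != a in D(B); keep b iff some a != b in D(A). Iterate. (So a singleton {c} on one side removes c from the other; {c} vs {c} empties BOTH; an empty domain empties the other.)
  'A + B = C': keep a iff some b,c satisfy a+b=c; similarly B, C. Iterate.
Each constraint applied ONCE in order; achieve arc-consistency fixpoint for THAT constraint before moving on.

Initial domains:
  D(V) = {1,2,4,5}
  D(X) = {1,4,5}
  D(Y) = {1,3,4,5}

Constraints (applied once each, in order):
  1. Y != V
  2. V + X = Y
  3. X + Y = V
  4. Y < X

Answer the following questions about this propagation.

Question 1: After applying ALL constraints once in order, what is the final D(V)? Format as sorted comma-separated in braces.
Constraint 1 (Y != V) on D(Y)={1,3,4,5} D(V)={1,2,4,5}: no change
Constraint 2 (V + X = Y) on D(V)={1,2,4,5} D(X)={1,4,5} D(Y)={1,3,4,5}: V {1,2,4,5}->{1,2,4}; X {1,4,5}->{1,4}; Y {1,3,4,5}->{3,5}
Constraint 3 (X + Y = V) on D(X)={1,4} D(Y)={3,5} D(V)={1,2,4}: X {1,4}->{1}; Y {3,5}->{3}; V {1,2,4}->{4}
Constraint 4 (Y < X) on D(Y)={3} D(X)={1}: Y {3}->{}; X {1}->{}
So after all 4 constraints: D(V) = {4}

Answer: {4}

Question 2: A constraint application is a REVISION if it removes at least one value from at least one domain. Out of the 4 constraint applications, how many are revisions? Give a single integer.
Constraint 1 (Y != V) on D(Y)={1,3,4,5} D(V)={1,2,4,5}: no change => not a revision
Constraint 2 (V + X = Y) on D(V)={1,2,4,5} D(X)={1,4,5} D(Y)={1,3,4,5}: V {1,2,4,5}->{1,2,4}; X {1,4,5}->{1,4}; Y {1,3,4,5}->{3,5} => REVISION
Constraint 3 (X + Y = V) on D(X)={1,4} D(Y)={3,5} D(V)={1,2,4}: X {1,4}->{1}; Y {3,5}->{3}; V {1,2,4}->{4} => REVISION
Constraint 4 (Y < X) on D(Y)={3} D(X)={1}: Y {3}->{}; X {1}->{} => REVISION
Total revisions = 3

Answer: 3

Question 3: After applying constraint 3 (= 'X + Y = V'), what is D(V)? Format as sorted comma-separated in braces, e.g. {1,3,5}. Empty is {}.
Constraint 1 (Y != V) on D(Y)={1,3,4,5} D(V)={1,2,4,5}: no change
Constraint 2 (V + X = Y) on D(V)={1,2,4,5} D(X)={1,4,5} D(Y)={1,3,4,5}: V {1,2,4,5}->{1,2,4}; X {1,4,5}->{1,4}; Y {1,3,4,5}->{3,5}
Constraint 3 (X + Y = V) on D(X)={1,4} D(Y)={3,5} D(V)={1,2,4}: X {1,4}->{1}; Y {3,5}->{3}; V {1,2,4}->{4}
So after constraint 3: D(V) = {4}

Answer: {4}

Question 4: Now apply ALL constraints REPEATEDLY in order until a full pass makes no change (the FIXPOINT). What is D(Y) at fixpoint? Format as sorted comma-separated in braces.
pass 0 (initial): D(Y)={1,3,4,5}
pass 1: V {1,2,4,5}->{4}; X {1,4,5}->{}; Y {1,3,4,5}->{}
pass 2: V {4}->{}
pass 3: no change
Fixpoint after 3 passes: D(Y) = {}

Answer: {}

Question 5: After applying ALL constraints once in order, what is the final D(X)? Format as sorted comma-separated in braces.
Constraint 1 (Y != V) on D(Y)={1,3,4,5} D(V)={1,2,4,5}: no change
Constraint 2 (V + X = Y) on D(V)={1,2,4,5} D(X)={1,4,5} D(Y)={1,3,4,5}: V {1,2,4,5}->{1,2,4}; X {1,4,5}->{1,4}; Y {1,3,4,5}->{3,5}
Constraint 3 (X + Y = V) on D(X)={1,4} D(Y)={3,5} D(V)={1,2,4}: X {1,4}->{1}; Y {3,5}->{3}; V {1,2,4}->{4}
Constraint 4 (Y < X) on D(Y)={3} D(X)={1}: Y {3}->{}; X {1}->{}
So after all 4 constraints: D(X) = {}

Answer: {}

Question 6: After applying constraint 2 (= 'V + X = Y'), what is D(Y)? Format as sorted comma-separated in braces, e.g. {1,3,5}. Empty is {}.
Answer: {3,5}

Derivation:
Constraint 1 (Y != V) on D(Y)={1,3,4,5} D(V)={1,2,4,5}: no change
Constraint 2 (V + X = Y) on D(V)={1,2,4,5} D(X)={1,4,5} D(Y)={1,3,4,5}: V {1,2,4,5}->{1,2,4}; X {1,4,5}->{1,4}; Y {1,3,4,5}->{3,5}
So after constraint 2: D(Y) = {3,5}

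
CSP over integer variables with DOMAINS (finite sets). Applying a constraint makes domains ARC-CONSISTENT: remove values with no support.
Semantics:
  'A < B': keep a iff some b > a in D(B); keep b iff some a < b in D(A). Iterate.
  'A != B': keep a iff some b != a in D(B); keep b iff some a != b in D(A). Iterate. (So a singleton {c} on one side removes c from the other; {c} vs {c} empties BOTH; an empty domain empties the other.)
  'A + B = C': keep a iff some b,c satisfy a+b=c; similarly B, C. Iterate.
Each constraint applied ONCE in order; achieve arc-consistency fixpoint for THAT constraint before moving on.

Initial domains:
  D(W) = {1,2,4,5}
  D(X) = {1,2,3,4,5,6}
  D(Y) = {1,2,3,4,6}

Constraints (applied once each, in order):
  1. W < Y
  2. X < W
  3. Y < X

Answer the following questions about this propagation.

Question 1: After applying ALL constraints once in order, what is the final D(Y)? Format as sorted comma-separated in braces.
Constraint 1 (W < Y) on D(W)={1,2,4,5} D(Y)={1,2,3,4,6}: Y {1,2,3,4,6}->{2,3,4,6}
Constraint 2 (X < W) on D(X)={1,2,3,4,5,6} D(W)={1,2,4,5}: X {1,2,3,4,5,6}->{1,2,3,4}; W {1,2,4,5}->{2,4,5}
Constraint 3 (Y < X) on D(Y)={2,3,4,6} D(X)={1,2,3,4}: Y {2,3,4,6}->{2,3}; X {1,2,3,4}->{3,4}
So after all 3 constraints: D(Y) = {2,3}

Answer: {2,3}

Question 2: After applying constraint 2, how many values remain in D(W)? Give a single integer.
Constraint 1 (W < Y) on D(W)={1,2,4,5} D(Y)={1,2,3,4,6}: Y {1,2,3,4,6}->{2,3,4,6}
Constraint 2 (X < W) on D(X)={1,2,3,4,5,6} D(W)={1,2,4,5}: X {1,2,3,4,5,6}->{1,2,3,4}; W {1,2,4,5}->{2,4,5}
So after constraint 2: D(W)={2,4,5}, size = 3

Answer: 3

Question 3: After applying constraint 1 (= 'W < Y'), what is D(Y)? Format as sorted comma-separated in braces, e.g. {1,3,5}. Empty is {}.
Constraint 1 (W < Y) on D(W)={1,2,4,5} D(Y)={1,2,3,4,6}: Y {1,2,3,4,6}->{2,3,4,6}
So after constraint 1: D(Y) = {2,3,4,6}

Answer: {2,3,4,6}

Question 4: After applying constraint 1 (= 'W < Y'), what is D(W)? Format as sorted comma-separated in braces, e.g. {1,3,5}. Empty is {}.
Answer: {1,2,4,5}

Derivation:
Constraint 1 (W < Y) on D(W)={1,2,4,5} D(Y)={1,2,3,4,6}: Y {1,2,3,4,6}->{2,3,4,6}
So after constraint 1: D(W) = {1,2,4,5}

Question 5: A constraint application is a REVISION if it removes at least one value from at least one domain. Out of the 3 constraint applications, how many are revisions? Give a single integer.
Constraint 1 (W < Y) on D(W)={1,2,4,5} D(Y)={1,2,3,4,6}: Y {1,2,3,4,6}->{2,3,4,6} => REVISION
Constraint 2 (X < W) on D(X)={1,2,3,4,5,6} D(W)={1,2,4,5}: X {1,2,3,4,5,6}->{1,2,3,4}; W {1,2,4,5}->{2,4,5} => REVISION
Constraint 3 (Y < X) on D(Y)={2,3,4,6} D(X)={1,2,3,4}: Y {2,3,4,6}->{2,3}; X {1,2,3,4}->{3,4} => REVISION
Total revisions = 3

Answer: 3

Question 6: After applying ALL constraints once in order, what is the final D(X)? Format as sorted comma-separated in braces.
Constraint 1 (W < Y) on D(W)={1,2,4,5} D(Y)={1,2,3,4,6}: Y {1,2,3,4,6}->{2,3,4,6}
Constraint 2 (X < W) on D(X)={1,2,3,4,5,6} D(W)={1,2,4,5}: X {1,2,3,4,5,6}->{1,2,3,4}; W {1,2,4,5}->{2,4,5}
Constraint 3 (Y < X) on D(Y)={2,3,4,6} D(X)={1,2,3,4}: Y {2,3,4,6}->{2,3}; X {1,2,3,4}->{3,4}
So after all 3 constraints: D(X) = {3,4}

Answer: {3,4}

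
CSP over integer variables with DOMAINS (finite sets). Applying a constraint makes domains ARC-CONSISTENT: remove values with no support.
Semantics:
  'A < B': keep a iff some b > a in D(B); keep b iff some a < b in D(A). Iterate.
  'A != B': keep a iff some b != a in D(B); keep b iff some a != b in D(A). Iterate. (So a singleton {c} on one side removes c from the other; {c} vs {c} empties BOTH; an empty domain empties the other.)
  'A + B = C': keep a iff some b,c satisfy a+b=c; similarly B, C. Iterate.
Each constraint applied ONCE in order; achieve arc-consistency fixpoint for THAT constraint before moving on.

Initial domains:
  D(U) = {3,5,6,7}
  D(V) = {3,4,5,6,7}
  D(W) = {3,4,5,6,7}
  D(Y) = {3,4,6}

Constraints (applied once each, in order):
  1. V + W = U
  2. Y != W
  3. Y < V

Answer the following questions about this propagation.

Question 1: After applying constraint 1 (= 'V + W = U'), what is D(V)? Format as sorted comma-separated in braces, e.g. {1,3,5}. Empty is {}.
Constraint 1 (V + W = U) on D(V)={3,4,5,6,7} D(W)={3,4,5,6,7} D(U)={3,5,6,7}: V {3,4,5,6,7}->{3,4}; W {3,4,5,6,7}->{3,4}; U {3,5,6,7}->{6,7}
So after constraint 1: D(V) = {3,4}

Answer: {3,4}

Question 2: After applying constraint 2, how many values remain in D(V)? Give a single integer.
Answer: 2

Derivation:
Constraint 1 (V + W = U) on D(V)={3,4,5,6,7} D(W)={3,4,5,6,7} D(U)={3,5,6,7}: V {3,4,5,6,7}->{3,4}; W {3,4,5,6,7}->{3,4}; U {3,5,6,7}->{6,7}
Constraint 2 (Y != W) on D(Y)={3,4,6} D(W)={3,4}: no change
So after constraint 2: D(V)={3,4}, size = 2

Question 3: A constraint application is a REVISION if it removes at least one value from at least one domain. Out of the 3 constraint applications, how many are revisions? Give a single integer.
Answer: 2

Derivation:
Constraint 1 (V + W = U) on D(V)={3,4,5,6,7} D(W)={3,4,5,6,7} D(U)={3,5,6,7}: V {3,4,5,6,7}->{3,4}; W {3,4,5,6,7}->{3,4}; U {3,5,6,7}->{6,7} => REVISION
Constraint 2 (Y != W) on D(Y)={3,4,6} D(W)={3,4}: no change => not a revision
Constraint 3 (Y < V) on D(Y)={3,4,6} D(V)={3,4}: Y {3,4,6}->{3}; V {3,4}->{4} => REVISION
Total revisions = 2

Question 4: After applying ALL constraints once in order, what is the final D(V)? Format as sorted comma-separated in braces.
Constraint 1 (V + W = U) on D(V)={3,4,5,6,7} D(W)={3,4,5,6,7} D(U)={3,5,6,7}: V {3,4,5,6,7}->{3,4}; W {3,4,5,6,7}->{3,4}; U {3,5,6,7}->{6,7}
Constraint 2 (Y != W) on D(Y)={3,4,6} D(W)={3,4}: no change
Constraint 3 (Y < V) on D(Y)={3,4,6} D(V)={3,4}: Y {3,4,6}->{3}; V {3,4}->{4}
So after all 3 constraints: D(V) = {4}

Answer: {4}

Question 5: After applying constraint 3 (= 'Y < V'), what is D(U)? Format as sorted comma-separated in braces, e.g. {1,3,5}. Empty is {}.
Constraint 1 (V + W = U) on D(V)={3,4,5,6,7} D(W)={3,4,5,6,7} D(U)={3,5,6,7}: V {3,4,5,6,7}->{3,4}; W {3,4,5,6,7}->{3,4}; U {3,5,6,7}->{6,7}
Constraint 2 (Y != W) on D(Y)={3,4,6} D(W)={3,4}: no change
Constraint 3 (Y < V) on D(Y)={3,4,6} D(V)={3,4}: Y {3,4,6}->{3}; V {3,4}->{4}
So after constraint 3: D(U) = {6,7}

Answer: {6,7}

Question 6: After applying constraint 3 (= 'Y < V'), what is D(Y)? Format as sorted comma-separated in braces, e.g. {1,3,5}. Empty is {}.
Answer: {3}

Derivation:
Constraint 1 (V + W = U) on D(V)={3,4,5,6,7} D(W)={3,4,5,6,7} D(U)={3,5,6,7}: V {3,4,5,6,7}->{3,4}; W {3,4,5,6,7}->{3,4}; U {3,5,6,7}->{6,7}
Constraint 2 (Y != W) on D(Y)={3,4,6} D(W)={3,4}: no change
Constraint 3 (Y < V) on D(Y)={3,4,6} D(V)={3,4}: Y {3,4,6}->{3}; V {3,4}->{4}
So after constraint 3: D(Y) = {3}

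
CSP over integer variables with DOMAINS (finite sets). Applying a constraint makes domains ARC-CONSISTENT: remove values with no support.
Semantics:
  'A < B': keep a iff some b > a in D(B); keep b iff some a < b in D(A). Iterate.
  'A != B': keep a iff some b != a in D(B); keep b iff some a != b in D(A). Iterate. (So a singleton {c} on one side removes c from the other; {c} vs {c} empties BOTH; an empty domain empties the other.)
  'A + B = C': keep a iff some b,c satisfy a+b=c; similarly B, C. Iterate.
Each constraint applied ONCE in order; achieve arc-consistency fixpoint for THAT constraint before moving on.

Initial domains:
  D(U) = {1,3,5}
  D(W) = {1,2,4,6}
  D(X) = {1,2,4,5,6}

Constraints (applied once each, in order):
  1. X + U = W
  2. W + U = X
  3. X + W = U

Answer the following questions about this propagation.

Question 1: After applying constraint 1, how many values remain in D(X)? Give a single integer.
Answer: 2

Derivation:
Constraint 1 (X + U = W) on D(X)={1,2,4,5,6} D(U)={1,3,5} D(W)={1,2,4,6}: X {1,2,4,5,6}->{1,5}; W {1,2,4,6}->{2,4,6}
So after constraint 1: D(X)={1,5}, size = 2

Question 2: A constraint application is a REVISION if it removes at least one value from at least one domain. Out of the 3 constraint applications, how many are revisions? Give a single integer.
Answer: 3

Derivation:
Constraint 1 (X + U = W) on D(X)={1,2,4,5,6} D(U)={1,3,5} D(W)={1,2,4,6}: X {1,2,4,5,6}->{1,5}; W {1,2,4,6}->{2,4,6} => REVISION
Constraint 2 (W + U = X) on D(W)={2,4,6} D(U)={1,3,5} D(X)={1,5}: W {2,4,6}->{2,4}; U {1,3,5}->{1,3}; X {1,5}->{5} => REVISION
Constraint 3 (X + W = U) on D(X)={5} D(W)={2,4} D(U)={1,3}: X {5}->{}; W {2,4}->{}; U {1,3}->{} => REVISION
Total revisions = 3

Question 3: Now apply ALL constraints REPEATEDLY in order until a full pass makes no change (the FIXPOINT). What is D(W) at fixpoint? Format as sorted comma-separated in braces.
pass 0 (initial): D(W)={1,2,4,6}
pass 1: U {1,3,5}->{}; W {1,2,4,6}->{}; X {1,2,4,5,6}->{}
pass 2: no change
Fixpoint after 2 passes: D(W) = {}

Answer: {}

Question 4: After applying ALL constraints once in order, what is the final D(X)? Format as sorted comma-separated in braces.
Answer: {}

Derivation:
Constraint 1 (X + U = W) on D(X)={1,2,4,5,6} D(U)={1,3,5} D(W)={1,2,4,6}: X {1,2,4,5,6}->{1,5}; W {1,2,4,6}->{2,4,6}
Constraint 2 (W + U = X) on D(W)={2,4,6} D(U)={1,3,5} D(X)={1,5}: W {2,4,6}->{2,4}; U {1,3,5}->{1,3}; X {1,5}->{5}
Constraint 3 (X + W = U) on D(X)={5} D(W)={2,4} D(U)={1,3}: X {5}->{}; W {2,4}->{}; U {1,3}->{}
So after all 3 constraints: D(X) = {}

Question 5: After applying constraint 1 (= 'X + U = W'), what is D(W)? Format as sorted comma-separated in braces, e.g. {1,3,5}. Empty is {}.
Answer: {2,4,6}

Derivation:
Constraint 1 (X + U = W) on D(X)={1,2,4,5,6} D(U)={1,3,5} D(W)={1,2,4,6}: X {1,2,4,5,6}->{1,5}; W {1,2,4,6}->{2,4,6}
So after constraint 1: D(W) = {2,4,6}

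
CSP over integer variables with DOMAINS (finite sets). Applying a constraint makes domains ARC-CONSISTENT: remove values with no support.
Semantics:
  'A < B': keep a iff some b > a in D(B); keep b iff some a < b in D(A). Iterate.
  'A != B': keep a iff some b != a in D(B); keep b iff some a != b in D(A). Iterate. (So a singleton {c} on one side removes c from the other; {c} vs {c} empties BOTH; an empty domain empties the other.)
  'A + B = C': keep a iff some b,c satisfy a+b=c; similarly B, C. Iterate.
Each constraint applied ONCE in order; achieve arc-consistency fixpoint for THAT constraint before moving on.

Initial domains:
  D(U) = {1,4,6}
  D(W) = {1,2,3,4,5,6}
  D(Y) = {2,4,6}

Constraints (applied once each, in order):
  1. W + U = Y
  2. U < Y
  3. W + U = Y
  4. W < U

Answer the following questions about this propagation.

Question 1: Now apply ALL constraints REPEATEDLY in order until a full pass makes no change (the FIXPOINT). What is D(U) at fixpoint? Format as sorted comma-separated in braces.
Answer: {4}

Derivation:
pass 0 (initial): D(U)={1,4,6}
pass 1: U {1,4,6}->{4}; W {1,2,3,4,5,6}->{1,2,3}
pass 2: W {1,2,3}->{2}; Y {2,4,6}->{6}
pass 3: no change
Fixpoint after 3 passes: D(U) = {4}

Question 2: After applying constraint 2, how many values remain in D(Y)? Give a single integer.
Answer: 3

Derivation:
Constraint 1 (W + U = Y) on D(W)={1,2,3,4,5,6} D(U)={1,4,6} D(Y)={2,4,6}: W {1,2,3,4,5,6}->{1,2,3,5}; U {1,4,6}->{1,4}
Constraint 2 (U < Y) on D(U)={1,4} D(Y)={2,4,6}: no change
So after constraint 2: D(Y)={2,4,6}, size = 3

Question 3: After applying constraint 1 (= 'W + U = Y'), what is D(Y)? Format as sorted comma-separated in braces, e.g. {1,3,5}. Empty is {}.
Constraint 1 (W + U = Y) on D(W)={1,2,3,4,5,6} D(U)={1,4,6} D(Y)={2,4,6}: W {1,2,3,4,5,6}->{1,2,3,5}; U {1,4,6}->{1,4}
So after constraint 1: D(Y) = {2,4,6}

Answer: {2,4,6}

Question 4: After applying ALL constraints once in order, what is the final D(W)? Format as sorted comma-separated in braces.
Answer: {1,2,3}

Derivation:
Constraint 1 (W + U = Y) on D(W)={1,2,3,4,5,6} D(U)={1,4,6} D(Y)={2,4,6}: W {1,2,3,4,5,6}->{1,2,3,5}; U {1,4,6}->{1,4}
Constraint 2 (U < Y) on D(U)={1,4} D(Y)={2,4,6}: no change
Constraint 3 (W + U = Y) on D(W)={1,2,3,5} D(U)={1,4} D(Y)={2,4,6}: no change
Constraint 4 (W < U) on D(W)={1,2,3,5} D(U)={1,4}: W {1,2,3,5}->{1,2,3}; U {1,4}->{4}
So after all 4 constraints: D(W) = {1,2,3}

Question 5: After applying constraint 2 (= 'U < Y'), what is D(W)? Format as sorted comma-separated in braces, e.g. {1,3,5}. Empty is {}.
Constraint 1 (W + U = Y) on D(W)={1,2,3,4,5,6} D(U)={1,4,6} D(Y)={2,4,6}: W {1,2,3,4,5,6}->{1,2,3,5}; U {1,4,6}->{1,4}
Constraint 2 (U < Y) on D(U)={1,4} D(Y)={2,4,6}: no change
So after constraint 2: D(W) = {1,2,3,5}

Answer: {1,2,3,5}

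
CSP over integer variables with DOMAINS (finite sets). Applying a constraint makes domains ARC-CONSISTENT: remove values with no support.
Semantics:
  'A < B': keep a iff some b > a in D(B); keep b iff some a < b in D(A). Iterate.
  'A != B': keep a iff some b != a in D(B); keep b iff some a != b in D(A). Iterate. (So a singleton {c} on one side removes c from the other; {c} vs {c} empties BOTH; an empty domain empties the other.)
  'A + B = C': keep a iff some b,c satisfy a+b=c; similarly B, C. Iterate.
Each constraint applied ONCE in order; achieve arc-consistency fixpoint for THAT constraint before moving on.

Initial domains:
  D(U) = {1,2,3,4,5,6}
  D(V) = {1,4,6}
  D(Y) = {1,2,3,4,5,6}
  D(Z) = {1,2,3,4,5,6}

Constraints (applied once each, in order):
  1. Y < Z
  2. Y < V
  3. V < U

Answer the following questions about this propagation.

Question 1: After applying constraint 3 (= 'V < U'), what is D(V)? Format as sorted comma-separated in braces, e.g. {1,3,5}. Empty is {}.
Constraint 1 (Y < Z) on D(Y)={1,2,3,4,5,6} D(Z)={1,2,3,4,5,6}: Y {1,2,3,4,5,6}->{1,2,3,4,5}; Z {1,2,3,4,5,6}->{2,3,4,5,6}
Constraint 2 (Y < V) on D(Y)={1,2,3,4,5} D(V)={1,4,6}: V {1,4,6}->{4,6}
Constraint 3 (V < U) on D(V)={4,6} D(U)={1,2,3,4,5,6}: V {4,6}->{4}; U {1,2,3,4,5,6}->{5,6}
So after constraint 3: D(V) = {4}

Answer: {4}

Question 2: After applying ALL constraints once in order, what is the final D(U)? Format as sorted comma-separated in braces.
Constraint 1 (Y < Z) on D(Y)={1,2,3,4,5,6} D(Z)={1,2,3,4,5,6}: Y {1,2,3,4,5,6}->{1,2,3,4,5}; Z {1,2,3,4,5,6}->{2,3,4,5,6}
Constraint 2 (Y < V) on D(Y)={1,2,3,4,5} D(V)={1,4,6}: V {1,4,6}->{4,6}
Constraint 3 (V < U) on D(V)={4,6} D(U)={1,2,3,4,5,6}: V {4,6}->{4}; U {1,2,3,4,5,6}->{5,6}
So after all 3 constraints: D(U) = {5,6}

Answer: {5,6}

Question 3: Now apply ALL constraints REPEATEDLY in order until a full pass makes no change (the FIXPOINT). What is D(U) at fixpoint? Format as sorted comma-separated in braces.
pass 0 (initial): D(U)={1,2,3,4,5,6}
pass 1: U {1,2,3,4,5,6}->{5,6}; V {1,4,6}->{4}; Y {1,2,3,4,5,6}->{1,2,3,4,5}; Z {1,2,3,4,5,6}->{2,3,4,5,6}
pass 2: Y {1,2,3,4,5}->{1,2,3}
pass 3: no change
Fixpoint after 3 passes: D(U) = {5,6}

Answer: {5,6}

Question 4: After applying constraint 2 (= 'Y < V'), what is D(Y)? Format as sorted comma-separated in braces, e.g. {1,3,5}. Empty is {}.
Constraint 1 (Y < Z) on D(Y)={1,2,3,4,5,6} D(Z)={1,2,3,4,5,6}: Y {1,2,3,4,5,6}->{1,2,3,4,5}; Z {1,2,3,4,5,6}->{2,3,4,5,6}
Constraint 2 (Y < V) on D(Y)={1,2,3,4,5} D(V)={1,4,6}: V {1,4,6}->{4,6}
So after constraint 2: D(Y) = {1,2,3,4,5}

Answer: {1,2,3,4,5}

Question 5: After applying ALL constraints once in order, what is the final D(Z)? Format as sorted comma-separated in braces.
Answer: {2,3,4,5,6}

Derivation:
Constraint 1 (Y < Z) on D(Y)={1,2,3,4,5,6} D(Z)={1,2,3,4,5,6}: Y {1,2,3,4,5,6}->{1,2,3,4,5}; Z {1,2,3,4,5,6}->{2,3,4,5,6}
Constraint 2 (Y < V) on D(Y)={1,2,3,4,5} D(V)={1,4,6}: V {1,4,6}->{4,6}
Constraint 3 (V < U) on D(V)={4,6} D(U)={1,2,3,4,5,6}: V {4,6}->{4}; U {1,2,3,4,5,6}->{5,6}
So after all 3 constraints: D(Z) = {2,3,4,5,6}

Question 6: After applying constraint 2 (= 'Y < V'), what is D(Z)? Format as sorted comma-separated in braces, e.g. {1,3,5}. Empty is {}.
Answer: {2,3,4,5,6}

Derivation:
Constraint 1 (Y < Z) on D(Y)={1,2,3,4,5,6} D(Z)={1,2,3,4,5,6}: Y {1,2,3,4,5,6}->{1,2,3,4,5}; Z {1,2,3,4,5,6}->{2,3,4,5,6}
Constraint 2 (Y < V) on D(Y)={1,2,3,4,5} D(V)={1,4,6}: V {1,4,6}->{4,6}
So after constraint 2: D(Z) = {2,3,4,5,6}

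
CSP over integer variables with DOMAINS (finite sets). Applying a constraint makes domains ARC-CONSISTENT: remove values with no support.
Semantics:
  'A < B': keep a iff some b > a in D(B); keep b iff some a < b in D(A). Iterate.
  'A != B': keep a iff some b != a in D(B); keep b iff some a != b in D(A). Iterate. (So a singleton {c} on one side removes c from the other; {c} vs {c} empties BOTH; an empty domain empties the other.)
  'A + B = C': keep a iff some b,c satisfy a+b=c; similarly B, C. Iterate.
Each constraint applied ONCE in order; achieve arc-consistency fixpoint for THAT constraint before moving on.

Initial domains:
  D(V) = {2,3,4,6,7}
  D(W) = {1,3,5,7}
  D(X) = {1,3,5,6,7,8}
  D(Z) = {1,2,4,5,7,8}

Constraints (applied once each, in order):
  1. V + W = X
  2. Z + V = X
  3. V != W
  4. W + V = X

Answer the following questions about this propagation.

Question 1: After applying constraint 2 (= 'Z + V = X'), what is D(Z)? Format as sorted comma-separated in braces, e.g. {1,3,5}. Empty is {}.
Constraint 1 (V + W = X) on D(V)={2,3,4,6,7} D(W)={1,3,5,7} D(X)={1,3,5,6,7,8}: W {1,3,5,7}->{1,3,5}; X {1,3,5,6,7,8}->{3,5,6,7,8}
Constraint 2 (Z + V = X) on D(Z)={1,2,4,5,7,8} D(V)={2,3,4,6,7} D(X)={3,5,6,7,8}: Z {1,2,4,5,7,8}->{1,2,4,5}
So after constraint 2: D(Z) = {1,2,4,5}

Answer: {1,2,4,5}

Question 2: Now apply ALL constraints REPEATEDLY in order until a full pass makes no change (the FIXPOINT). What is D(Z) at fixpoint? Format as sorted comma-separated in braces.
pass 0 (initial): D(Z)={1,2,4,5,7,8}
pass 1: W {1,3,5,7}->{1,3,5}; X {1,3,5,6,7,8}->{3,5,6,7,8}; Z {1,2,4,5,7,8}->{1,2,4,5}
pass 2: no change
Fixpoint after 2 passes: D(Z) = {1,2,4,5}

Answer: {1,2,4,5}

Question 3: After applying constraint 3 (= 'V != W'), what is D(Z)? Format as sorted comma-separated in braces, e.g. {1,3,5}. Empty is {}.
Answer: {1,2,4,5}

Derivation:
Constraint 1 (V + W = X) on D(V)={2,3,4,6,7} D(W)={1,3,5,7} D(X)={1,3,5,6,7,8}: W {1,3,5,7}->{1,3,5}; X {1,3,5,6,7,8}->{3,5,6,7,8}
Constraint 2 (Z + V = X) on D(Z)={1,2,4,5,7,8} D(V)={2,3,4,6,7} D(X)={3,5,6,7,8}: Z {1,2,4,5,7,8}->{1,2,4,5}
Constraint 3 (V != W) on D(V)={2,3,4,6,7} D(W)={1,3,5}: no change
So after constraint 3: D(Z) = {1,2,4,5}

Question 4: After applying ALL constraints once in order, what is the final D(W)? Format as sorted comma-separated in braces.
Answer: {1,3,5}

Derivation:
Constraint 1 (V + W = X) on D(V)={2,3,4,6,7} D(W)={1,3,5,7} D(X)={1,3,5,6,7,8}: W {1,3,5,7}->{1,3,5}; X {1,3,5,6,7,8}->{3,5,6,7,8}
Constraint 2 (Z + V = X) on D(Z)={1,2,4,5,7,8} D(V)={2,3,4,6,7} D(X)={3,5,6,7,8}: Z {1,2,4,5,7,8}->{1,2,4,5}
Constraint 3 (V != W) on D(V)={2,3,4,6,7} D(W)={1,3,5}: no change
Constraint 4 (W + V = X) on D(W)={1,3,5} D(V)={2,3,4,6,7} D(X)={3,5,6,7,8}: no change
So after all 4 constraints: D(W) = {1,3,5}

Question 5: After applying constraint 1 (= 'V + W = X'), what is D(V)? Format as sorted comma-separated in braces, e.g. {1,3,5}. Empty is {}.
Constraint 1 (V + W = X) on D(V)={2,3,4,6,7} D(W)={1,3,5,7} D(X)={1,3,5,6,7,8}: W {1,3,5,7}->{1,3,5}; X {1,3,5,6,7,8}->{3,5,6,7,8}
So after constraint 1: D(V) = {2,3,4,6,7}

Answer: {2,3,4,6,7}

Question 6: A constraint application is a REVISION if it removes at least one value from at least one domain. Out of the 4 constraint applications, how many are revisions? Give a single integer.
Constraint 1 (V + W = X) on D(V)={2,3,4,6,7} D(W)={1,3,5,7} D(X)={1,3,5,6,7,8}: W {1,3,5,7}->{1,3,5}; X {1,3,5,6,7,8}->{3,5,6,7,8} => REVISION
Constraint 2 (Z + V = X) on D(Z)={1,2,4,5,7,8} D(V)={2,3,4,6,7} D(X)={3,5,6,7,8}: Z {1,2,4,5,7,8}->{1,2,4,5} => REVISION
Constraint 3 (V != W) on D(V)={2,3,4,6,7} D(W)={1,3,5}: no change => not a revision
Constraint 4 (W + V = X) on D(W)={1,3,5} D(V)={2,3,4,6,7} D(X)={3,5,6,7,8}: no change => not a revision
Total revisions = 2

Answer: 2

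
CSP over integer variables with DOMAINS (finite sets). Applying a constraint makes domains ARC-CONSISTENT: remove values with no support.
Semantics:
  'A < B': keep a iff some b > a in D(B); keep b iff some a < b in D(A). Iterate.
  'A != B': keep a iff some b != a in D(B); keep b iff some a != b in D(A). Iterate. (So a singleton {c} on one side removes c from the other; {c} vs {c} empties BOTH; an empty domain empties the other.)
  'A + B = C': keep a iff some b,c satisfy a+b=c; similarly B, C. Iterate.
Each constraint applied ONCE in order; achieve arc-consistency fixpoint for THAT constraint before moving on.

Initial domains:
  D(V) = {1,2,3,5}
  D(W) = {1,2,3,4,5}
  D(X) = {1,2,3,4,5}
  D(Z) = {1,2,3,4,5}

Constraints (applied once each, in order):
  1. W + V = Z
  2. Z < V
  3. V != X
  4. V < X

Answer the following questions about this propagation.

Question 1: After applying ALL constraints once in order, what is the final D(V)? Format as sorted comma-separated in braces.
Constraint 1 (W + V = Z) on D(W)={1,2,3,4,5} D(V)={1,2,3,5} D(Z)={1,2,3,4,5}: W {1,2,3,4,5}->{1,2,3,4}; V {1,2,3,5}->{1,2,3}; Z {1,2,3,4,5}->{2,3,4,5}
Constraint 2 (Z < V) on D(Z)={2,3,4,5} D(V)={1,2,3}: Z {2,3,4,5}->{2}; V {1,2,3}->{3}
Constraint 3 (V != X) on D(V)={3} D(X)={1,2,3,4,5}: X {1,2,3,4,5}->{1,2,4,5}
Constraint 4 (V < X) on D(V)={3} D(X)={1,2,4,5}: X {1,2,4,5}->{4,5}
So after all 4 constraints: D(V) = {3}

Answer: {3}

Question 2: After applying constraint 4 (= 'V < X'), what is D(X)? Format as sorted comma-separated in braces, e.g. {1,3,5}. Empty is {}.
Answer: {4,5}

Derivation:
Constraint 1 (W + V = Z) on D(W)={1,2,3,4,5} D(V)={1,2,3,5} D(Z)={1,2,3,4,5}: W {1,2,3,4,5}->{1,2,3,4}; V {1,2,3,5}->{1,2,3}; Z {1,2,3,4,5}->{2,3,4,5}
Constraint 2 (Z < V) on D(Z)={2,3,4,5} D(V)={1,2,3}: Z {2,3,4,5}->{2}; V {1,2,3}->{3}
Constraint 3 (V != X) on D(V)={3} D(X)={1,2,3,4,5}: X {1,2,3,4,5}->{1,2,4,5}
Constraint 4 (V < X) on D(V)={3} D(X)={1,2,4,5}: X {1,2,4,5}->{4,5}
So after constraint 4: D(X) = {4,5}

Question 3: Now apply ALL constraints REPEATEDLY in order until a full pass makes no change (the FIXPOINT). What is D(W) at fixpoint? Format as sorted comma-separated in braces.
pass 0 (initial): D(W)={1,2,3,4,5}
pass 1: V {1,2,3,5}->{3}; W {1,2,3,4,5}->{1,2,3,4}; X {1,2,3,4,5}->{4,5}; Z {1,2,3,4,5}->{2}
pass 2: V {3}->{}; W {1,2,3,4}->{}; X {4,5}->{}; Z {2}->{}
pass 3: no change
Fixpoint after 3 passes: D(W) = {}

Answer: {}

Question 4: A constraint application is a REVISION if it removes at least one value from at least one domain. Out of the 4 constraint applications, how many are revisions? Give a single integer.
Answer: 4

Derivation:
Constraint 1 (W + V = Z) on D(W)={1,2,3,4,5} D(V)={1,2,3,5} D(Z)={1,2,3,4,5}: W {1,2,3,4,5}->{1,2,3,4}; V {1,2,3,5}->{1,2,3}; Z {1,2,3,4,5}->{2,3,4,5} => REVISION
Constraint 2 (Z < V) on D(Z)={2,3,4,5} D(V)={1,2,3}: Z {2,3,4,5}->{2}; V {1,2,3}->{3} => REVISION
Constraint 3 (V != X) on D(V)={3} D(X)={1,2,3,4,5}: X {1,2,3,4,5}->{1,2,4,5} => REVISION
Constraint 4 (V < X) on D(V)={3} D(X)={1,2,4,5}: X {1,2,4,5}->{4,5} => REVISION
Total revisions = 4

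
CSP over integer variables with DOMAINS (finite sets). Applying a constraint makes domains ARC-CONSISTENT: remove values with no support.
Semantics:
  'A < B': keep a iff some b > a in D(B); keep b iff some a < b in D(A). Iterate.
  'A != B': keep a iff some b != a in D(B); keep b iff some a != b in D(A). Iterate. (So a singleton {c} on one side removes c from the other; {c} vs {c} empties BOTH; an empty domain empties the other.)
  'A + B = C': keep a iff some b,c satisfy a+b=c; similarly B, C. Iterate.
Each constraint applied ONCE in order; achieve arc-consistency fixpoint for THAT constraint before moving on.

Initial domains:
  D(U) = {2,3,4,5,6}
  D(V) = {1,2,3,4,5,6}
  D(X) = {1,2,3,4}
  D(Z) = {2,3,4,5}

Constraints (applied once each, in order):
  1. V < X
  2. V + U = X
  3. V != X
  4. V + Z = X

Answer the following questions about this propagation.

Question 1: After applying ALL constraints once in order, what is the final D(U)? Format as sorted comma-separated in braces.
Answer: {2,3}

Derivation:
Constraint 1 (V < X) on D(V)={1,2,3,4,5,6} D(X)={1,2,3,4}: V {1,2,3,4,5,6}->{1,2,3}; X {1,2,3,4}->{2,3,4}
Constraint 2 (V + U = X) on D(V)={1,2,3} D(U)={2,3,4,5,6} D(X)={2,3,4}: V {1,2,3}->{1,2}; U {2,3,4,5,6}->{2,3}; X {2,3,4}->{3,4}
Constraint 3 (V != X) on D(V)={1,2} D(X)={3,4}: no change
Constraint 4 (V + Z = X) on D(V)={1,2} D(Z)={2,3,4,5} D(X)={3,4}: Z {2,3,4,5}->{2,3}
So after all 4 constraints: D(U) = {2,3}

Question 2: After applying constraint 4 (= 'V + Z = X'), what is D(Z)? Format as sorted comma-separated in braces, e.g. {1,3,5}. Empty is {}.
Constraint 1 (V < X) on D(V)={1,2,3,4,5,6} D(X)={1,2,3,4}: V {1,2,3,4,5,6}->{1,2,3}; X {1,2,3,4}->{2,3,4}
Constraint 2 (V + U = X) on D(V)={1,2,3} D(U)={2,3,4,5,6} D(X)={2,3,4}: V {1,2,3}->{1,2}; U {2,3,4,5,6}->{2,3}; X {2,3,4}->{3,4}
Constraint 3 (V != X) on D(V)={1,2} D(X)={3,4}: no change
Constraint 4 (V + Z = X) on D(V)={1,2} D(Z)={2,3,4,5} D(X)={3,4}: Z {2,3,4,5}->{2,3}
So after constraint 4: D(Z) = {2,3}

Answer: {2,3}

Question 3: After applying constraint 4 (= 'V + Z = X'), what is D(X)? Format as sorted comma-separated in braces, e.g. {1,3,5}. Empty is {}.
Answer: {3,4}

Derivation:
Constraint 1 (V < X) on D(V)={1,2,3,4,5,6} D(X)={1,2,3,4}: V {1,2,3,4,5,6}->{1,2,3}; X {1,2,3,4}->{2,3,4}
Constraint 2 (V + U = X) on D(V)={1,2,3} D(U)={2,3,4,5,6} D(X)={2,3,4}: V {1,2,3}->{1,2}; U {2,3,4,5,6}->{2,3}; X {2,3,4}->{3,4}
Constraint 3 (V != X) on D(V)={1,2} D(X)={3,4}: no change
Constraint 4 (V + Z = X) on D(V)={1,2} D(Z)={2,3,4,5} D(X)={3,4}: Z {2,3,4,5}->{2,3}
So after constraint 4: D(X) = {3,4}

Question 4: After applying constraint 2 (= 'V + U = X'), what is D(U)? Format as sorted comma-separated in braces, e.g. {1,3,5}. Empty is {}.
Answer: {2,3}

Derivation:
Constraint 1 (V < X) on D(V)={1,2,3,4,5,6} D(X)={1,2,3,4}: V {1,2,3,4,5,6}->{1,2,3}; X {1,2,3,4}->{2,3,4}
Constraint 2 (V + U = X) on D(V)={1,2,3} D(U)={2,3,4,5,6} D(X)={2,3,4}: V {1,2,3}->{1,2}; U {2,3,4,5,6}->{2,3}; X {2,3,4}->{3,4}
So after constraint 2: D(U) = {2,3}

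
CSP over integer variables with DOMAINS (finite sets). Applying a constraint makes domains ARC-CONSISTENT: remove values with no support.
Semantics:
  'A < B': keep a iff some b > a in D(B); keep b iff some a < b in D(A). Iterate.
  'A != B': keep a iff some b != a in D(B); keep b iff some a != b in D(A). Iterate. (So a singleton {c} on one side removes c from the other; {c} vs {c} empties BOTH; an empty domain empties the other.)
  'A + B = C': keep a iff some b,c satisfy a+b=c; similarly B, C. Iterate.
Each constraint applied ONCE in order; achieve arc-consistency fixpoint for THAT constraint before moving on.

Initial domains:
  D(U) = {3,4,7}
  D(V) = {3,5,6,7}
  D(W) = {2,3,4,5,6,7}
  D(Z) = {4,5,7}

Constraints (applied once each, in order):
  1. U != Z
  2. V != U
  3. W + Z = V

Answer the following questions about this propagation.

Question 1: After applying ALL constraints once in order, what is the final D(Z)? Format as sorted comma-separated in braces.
Answer: {4,5}

Derivation:
Constraint 1 (U != Z) on D(U)={3,4,7} D(Z)={4,5,7}: no change
Constraint 2 (V != U) on D(V)={3,5,6,7} D(U)={3,4,7}: no change
Constraint 3 (W + Z = V) on D(W)={2,3,4,5,6,7} D(Z)={4,5,7} D(V)={3,5,6,7}: W {2,3,4,5,6,7}->{2,3}; Z {4,5,7}->{4,5}; V {3,5,6,7}->{6,7}
So after all 3 constraints: D(Z) = {4,5}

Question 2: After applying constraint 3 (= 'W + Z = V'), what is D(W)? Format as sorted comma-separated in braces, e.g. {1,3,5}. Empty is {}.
Answer: {2,3}

Derivation:
Constraint 1 (U != Z) on D(U)={3,4,7} D(Z)={4,5,7}: no change
Constraint 2 (V != U) on D(V)={3,5,6,7} D(U)={3,4,7}: no change
Constraint 3 (W + Z = V) on D(W)={2,3,4,5,6,7} D(Z)={4,5,7} D(V)={3,5,6,7}: W {2,3,4,5,6,7}->{2,3}; Z {4,5,7}->{4,5}; V {3,5,6,7}->{6,7}
So after constraint 3: D(W) = {2,3}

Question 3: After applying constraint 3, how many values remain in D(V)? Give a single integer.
Constraint 1 (U != Z) on D(U)={3,4,7} D(Z)={4,5,7}: no change
Constraint 2 (V != U) on D(V)={3,5,6,7} D(U)={3,4,7}: no change
Constraint 3 (W + Z = V) on D(W)={2,3,4,5,6,7} D(Z)={4,5,7} D(V)={3,5,6,7}: W {2,3,4,5,6,7}->{2,3}; Z {4,5,7}->{4,5}; V {3,5,6,7}->{6,7}
So after constraint 3: D(V)={6,7}, size = 2

Answer: 2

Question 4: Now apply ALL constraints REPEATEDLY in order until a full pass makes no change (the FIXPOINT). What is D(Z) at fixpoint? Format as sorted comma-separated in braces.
pass 0 (initial): D(Z)={4,5,7}
pass 1: V {3,5,6,7}->{6,7}; W {2,3,4,5,6,7}->{2,3}; Z {4,5,7}->{4,5}
pass 2: no change
Fixpoint after 2 passes: D(Z) = {4,5}

Answer: {4,5}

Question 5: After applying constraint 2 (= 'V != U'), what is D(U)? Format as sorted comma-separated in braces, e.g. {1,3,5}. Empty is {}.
Answer: {3,4,7}

Derivation:
Constraint 1 (U != Z) on D(U)={3,4,7} D(Z)={4,5,7}: no change
Constraint 2 (V != U) on D(V)={3,5,6,7} D(U)={3,4,7}: no change
So after constraint 2: D(U) = {3,4,7}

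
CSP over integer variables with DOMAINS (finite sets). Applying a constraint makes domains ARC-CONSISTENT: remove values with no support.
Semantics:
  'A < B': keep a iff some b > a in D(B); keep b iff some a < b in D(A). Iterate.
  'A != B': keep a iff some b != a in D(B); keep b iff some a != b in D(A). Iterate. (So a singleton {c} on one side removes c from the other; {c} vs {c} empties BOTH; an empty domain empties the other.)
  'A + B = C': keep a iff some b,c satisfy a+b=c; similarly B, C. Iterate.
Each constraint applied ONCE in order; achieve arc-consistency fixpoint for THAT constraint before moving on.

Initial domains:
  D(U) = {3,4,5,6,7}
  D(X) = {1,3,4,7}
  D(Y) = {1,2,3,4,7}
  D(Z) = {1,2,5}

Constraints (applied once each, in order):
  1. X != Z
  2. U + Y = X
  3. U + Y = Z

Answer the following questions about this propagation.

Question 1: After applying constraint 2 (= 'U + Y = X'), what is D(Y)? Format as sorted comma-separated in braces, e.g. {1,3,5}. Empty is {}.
Answer: {1,2,3,4}

Derivation:
Constraint 1 (X != Z) on D(X)={1,3,4,7} D(Z)={1,2,5}: no change
Constraint 2 (U + Y = X) on D(U)={3,4,5,6,7} D(Y)={1,2,3,4,7} D(X)={1,3,4,7}: U {3,4,5,6,7}->{3,4,5,6}; Y {1,2,3,4,7}->{1,2,3,4}; X {1,3,4,7}->{4,7}
So after constraint 2: D(Y) = {1,2,3,4}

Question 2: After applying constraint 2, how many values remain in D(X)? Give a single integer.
Constraint 1 (X != Z) on D(X)={1,3,4,7} D(Z)={1,2,5}: no change
Constraint 2 (U + Y = X) on D(U)={3,4,5,6,7} D(Y)={1,2,3,4,7} D(X)={1,3,4,7}: U {3,4,5,6,7}->{3,4,5,6}; Y {1,2,3,4,7}->{1,2,3,4}; X {1,3,4,7}->{4,7}
So after constraint 2: D(X)={4,7}, size = 2

Answer: 2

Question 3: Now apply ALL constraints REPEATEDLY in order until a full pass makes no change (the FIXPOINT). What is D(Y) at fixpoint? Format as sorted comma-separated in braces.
Answer: {}

Derivation:
pass 0 (initial): D(Y)={1,2,3,4,7}
pass 1: U {3,4,5,6,7}->{3,4}; X {1,3,4,7}->{4,7}; Y {1,2,3,4,7}->{1,2}; Z {1,2,5}->{5}
pass 2: U {3,4}->{}; X {4,7}->{4}; Y {1,2}->{}; Z {5}->{}
pass 3: X {4}->{}
pass 4: no change
Fixpoint after 4 passes: D(Y) = {}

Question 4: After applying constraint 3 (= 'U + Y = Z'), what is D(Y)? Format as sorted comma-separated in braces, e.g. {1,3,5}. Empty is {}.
Answer: {1,2}

Derivation:
Constraint 1 (X != Z) on D(X)={1,3,4,7} D(Z)={1,2,5}: no change
Constraint 2 (U + Y = X) on D(U)={3,4,5,6,7} D(Y)={1,2,3,4,7} D(X)={1,3,4,7}: U {3,4,5,6,7}->{3,4,5,6}; Y {1,2,3,4,7}->{1,2,3,4}; X {1,3,4,7}->{4,7}
Constraint 3 (U + Y = Z) on D(U)={3,4,5,6} D(Y)={1,2,3,4} D(Z)={1,2,5}: U {3,4,5,6}->{3,4}; Y {1,2,3,4}->{1,2}; Z {1,2,5}->{5}
So after constraint 3: D(Y) = {1,2}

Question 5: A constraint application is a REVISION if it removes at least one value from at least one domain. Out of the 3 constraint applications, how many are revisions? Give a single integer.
Answer: 2

Derivation:
Constraint 1 (X != Z) on D(X)={1,3,4,7} D(Z)={1,2,5}: no change => not a revision
Constraint 2 (U + Y = X) on D(U)={3,4,5,6,7} D(Y)={1,2,3,4,7} D(X)={1,3,4,7}: U {3,4,5,6,7}->{3,4,5,6}; Y {1,2,3,4,7}->{1,2,3,4}; X {1,3,4,7}->{4,7} => REVISION
Constraint 3 (U + Y = Z) on D(U)={3,4,5,6} D(Y)={1,2,3,4} D(Z)={1,2,5}: U {3,4,5,6}->{3,4}; Y {1,2,3,4}->{1,2}; Z {1,2,5}->{5} => REVISION
Total revisions = 2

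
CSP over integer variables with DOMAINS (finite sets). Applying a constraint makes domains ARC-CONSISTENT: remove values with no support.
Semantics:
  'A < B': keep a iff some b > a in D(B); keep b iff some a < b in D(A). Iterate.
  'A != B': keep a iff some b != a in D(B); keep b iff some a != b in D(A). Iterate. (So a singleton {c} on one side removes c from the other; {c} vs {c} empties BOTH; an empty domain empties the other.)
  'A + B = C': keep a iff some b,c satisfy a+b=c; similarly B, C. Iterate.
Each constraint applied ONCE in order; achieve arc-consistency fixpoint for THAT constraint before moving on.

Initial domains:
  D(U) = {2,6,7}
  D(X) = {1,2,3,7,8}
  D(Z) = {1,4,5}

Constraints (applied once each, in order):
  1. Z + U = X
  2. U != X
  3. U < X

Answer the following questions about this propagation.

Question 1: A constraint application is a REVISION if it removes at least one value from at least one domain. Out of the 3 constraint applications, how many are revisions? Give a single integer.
Constraint 1 (Z + U = X) on D(Z)={1,4,5} D(U)={2,6,7} D(X)={1,2,3,7,8}: Z {1,4,5}->{1,5}; X {1,2,3,7,8}->{3,7,8} => REVISION
Constraint 2 (U != X) on D(U)={2,6,7} D(X)={3,7,8}: no change => not a revision
Constraint 3 (U < X) on D(U)={2,6,7} D(X)={3,7,8}: no change => not a revision
Total revisions = 1

Answer: 1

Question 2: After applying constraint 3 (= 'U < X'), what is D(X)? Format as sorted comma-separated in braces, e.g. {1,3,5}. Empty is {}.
Answer: {3,7,8}

Derivation:
Constraint 1 (Z + U = X) on D(Z)={1,4,5} D(U)={2,6,7} D(X)={1,2,3,7,8}: Z {1,4,5}->{1,5}; X {1,2,3,7,8}->{3,7,8}
Constraint 2 (U != X) on D(U)={2,6,7} D(X)={3,7,8}: no change
Constraint 3 (U < X) on D(U)={2,6,7} D(X)={3,7,8}: no change
So after constraint 3: D(X) = {3,7,8}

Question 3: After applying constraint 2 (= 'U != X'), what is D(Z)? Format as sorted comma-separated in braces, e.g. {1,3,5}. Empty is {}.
Answer: {1,5}

Derivation:
Constraint 1 (Z + U = X) on D(Z)={1,4,5} D(U)={2,6,7} D(X)={1,2,3,7,8}: Z {1,4,5}->{1,5}; X {1,2,3,7,8}->{3,7,8}
Constraint 2 (U != X) on D(U)={2,6,7} D(X)={3,7,8}: no change
So after constraint 2: D(Z) = {1,5}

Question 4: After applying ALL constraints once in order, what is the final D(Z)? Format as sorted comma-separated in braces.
Constraint 1 (Z + U = X) on D(Z)={1,4,5} D(U)={2,6,7} D(X)={1,2,3,7,8}: Z {1,4,5}->{1,5}; X {1,2,3,7,8}->{3,7,8}
Constraint 2 (U != X) on D(U)={2,6,7} D(X)={3,7,8}: no change
Constraint 3 (U < X) on D(U)={2,6,7} D(X)={3,7,8}: no change
So after all 3 constraints: D(Z) = {1,5}

Answer: {1,5}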